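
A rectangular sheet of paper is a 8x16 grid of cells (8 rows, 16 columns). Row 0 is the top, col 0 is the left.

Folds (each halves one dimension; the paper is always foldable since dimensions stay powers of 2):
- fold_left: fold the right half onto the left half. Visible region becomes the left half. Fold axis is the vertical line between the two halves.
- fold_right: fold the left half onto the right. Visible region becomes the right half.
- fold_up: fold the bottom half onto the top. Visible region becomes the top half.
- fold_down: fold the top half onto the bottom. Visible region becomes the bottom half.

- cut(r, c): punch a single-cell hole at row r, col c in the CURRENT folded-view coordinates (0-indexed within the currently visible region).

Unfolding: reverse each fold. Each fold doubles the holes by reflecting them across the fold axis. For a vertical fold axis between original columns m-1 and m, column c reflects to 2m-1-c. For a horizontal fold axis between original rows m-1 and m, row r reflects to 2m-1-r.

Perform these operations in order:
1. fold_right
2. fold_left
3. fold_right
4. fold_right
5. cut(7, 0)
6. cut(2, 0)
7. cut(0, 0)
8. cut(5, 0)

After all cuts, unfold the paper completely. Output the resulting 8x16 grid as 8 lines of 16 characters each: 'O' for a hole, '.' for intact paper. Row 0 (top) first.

Answer: OOOOOOOOOOOOOOOO
................
OOOOOOOOOOOOOOOO
................
................
OOOOOOOOOOOOOOOO
................
OOOOOOOOOOOOOOOO

Derivation:
Op 1 fold_right: fold axis v@8; visible region now rows[0,8) x cols[8,16) = 8x8
Op 2 fold_left: fold axis v@12; visible region now rows[0,8) x cols[8,12) = 8x4
Op 3 fold_right: fold axis v@10; visible region now rows[0,8) x cols[10,12) = 8x2
Op 4 fold_right: fold axis v@11; visible region now rows[0,8) x cols[11,12) = 8x1
Op 5 cut(7, 0): punch at orig (7,11); cuts so far [(7, 11)]; region rows[0,8) x cols[11,12) = 8x1
Op 6 cut(2, 0): punch at orig (2,11); cuts so far [(2, 11), (7, 11)]; region rows[0,8) x cols[11,12) = 8x1
Op 7 cut(0, 0): punch at orig (0,11); cuts so far [(0, 11), (2, 11), (7, 11)]; region rows[0,8) x cols[11,12) = 8x1
Op 8 cut(5, 0): punch at orig (5,11); cuts so far [(0, 11), (2, 11), (5, 11), (7, 11)]; region rows[0,8) x cols[11,12) = 8x1
Unfold 1 (reflect across v@11): 8 holes -> [(0, 10), (0, 11), (2, 10), (2, 11), (5, 10), (5, 11), (7, 10), (7, 11)]
Unfold 2 (reflect across v@10): 16 holes -> [(0, 8), (0, 9), (0, 10), (0, 11), (2, 8), (2, 9), (2, 10), (2, 11), (5, 8), (5, 9), (5, 10), (5, 11), (7, 8), (7, 9), (7, 10), (7, 11)]
Unfold 3 (reflect across v@12): 32 holes -> [(0, 8), (0, 9), (0, 10), (0, 11), (0, 12), (0, 13), (0, 14), (0, 15), (2, 8), (2, 9), (2, 10), (2, 11), (2, 12), (2, 13), (2, 14), (2, 15), (5, 8), (5, 9), (5, 10), (5, 11), (5, 12), (5, 13), (5, 14), (5, 15), (7, 8), (7, 9), (7, 10), (7, 11), (7, 12), (7, 13), (7, 14), (7, 15)]
Unfold 4 (reflect across v@8): 64 holes -> [(0, 0), (0, 1), (0, 2), (0, 3), (0, 4), (0, 5), (0, 6), (0, 7), (0, 8), (0, 9), (0, 10), (0, 11), (0, 12), (0, 13), (0, 14), (0, 15), (2, 0), (2, 1), (2, 2), (2, 3), (2, 4), (2, 5), (2, 6), (2, 7), (2, 8), (2, 9), (2, 10), (2, 11), (2, 12), (2, 13), (2, 14), (2, 15), (5, 0), (5, 1), (5, 2), (5, 3), (5, 4), (5, 5), (5, 6), (5, 7), (5, 8), (5, 9), (5, 10), (5, 11), (5, 12), (5, 13), (5, 14), (5, 15), (7, 0), (7, 1), (7, 2), (7, 3), (7, 4), (7, 5), (7, 6), (7, 7), (7, 8), (7, 9), (7, 10), (7, 11), (7, 12), (7, 13), (7, 14), (7, 15)]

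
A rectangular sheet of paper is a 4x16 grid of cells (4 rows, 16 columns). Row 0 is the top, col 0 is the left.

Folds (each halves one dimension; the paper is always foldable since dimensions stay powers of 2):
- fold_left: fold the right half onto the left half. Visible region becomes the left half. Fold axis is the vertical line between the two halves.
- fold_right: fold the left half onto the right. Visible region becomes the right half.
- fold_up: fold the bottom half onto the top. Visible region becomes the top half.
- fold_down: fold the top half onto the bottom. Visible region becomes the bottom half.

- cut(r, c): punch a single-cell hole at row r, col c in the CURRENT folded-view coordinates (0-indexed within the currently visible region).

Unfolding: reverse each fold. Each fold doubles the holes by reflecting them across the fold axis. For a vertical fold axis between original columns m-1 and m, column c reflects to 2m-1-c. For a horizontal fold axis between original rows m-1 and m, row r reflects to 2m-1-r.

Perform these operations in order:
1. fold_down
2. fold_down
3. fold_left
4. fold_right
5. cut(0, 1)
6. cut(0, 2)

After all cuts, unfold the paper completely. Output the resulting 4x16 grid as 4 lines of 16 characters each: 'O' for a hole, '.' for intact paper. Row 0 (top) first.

Op 1 fold_down: fold axis h@2; visible region now rows[2,4) x cols[0,16) = 2x16
Op 2 fold_down: fold axis h@3; visible region now rows[3,4) x cols[0,16) = 1x16
Op 3 fold_left: fold axis v@8; visible region now rows[3,4) x cols[0,8) = 1x8
Op 4 fold_right: fold axis v@4; visible region now rows[3,4) x cols[4,8) = 1x4
Op 5 cut(0, 1): punch at orig (3,5); cuts so far [(3, 5)]; region rows[3,4) x cols[4,8) = 1x4
Op 6 cut(0, 2): punch at orig (3,6); cuts so far [(3, 5), (3, 6)]; region rows[3,4) x cols[4,8) = 1x4
Unfold 1 (reflect across v@4): 4 holes -> [(3, 1), (3, 2), (3, 5), (3, 6)]
Unfold 2 (reflect across v@8): 8 holes -> [(3, 1), (3, 2), (3, 5), (3, 6), (3, 9), (3, 10), (3, 13), (3, 14)]
Unfold 3 (reflect across h@3): 16 holes -> [(2, 1), (2, 2), (2, 5), (2, 6), (2, 9), (2, 10), (2, 13), (2, 14), (3, 1), (3, 2), (3, 5), (3, 6), (3, 9), (3, 10), (3, 13), (3, 14)]
Unfold 4 (reflect across h@2): 32 holes -> [(0, 1), (0, 2), (0, 5), (0, 6), (0, 9), (0, 10), (0, 13), (0, 14), (1, 1), (1, 2), (1, 5), (1, 6), (1, 9), (1, 10), (1, 13), (1, 14), (2, 1), (2, 2), (2, 5), (2, 6), (2, 9), (2, 10), (2, 13), (2, 14), (3, 1), (3, 2), (3, 5), (3, 6), (3, 9), (3, 10), (3, 13), (3, 14)]

Answer: .OO..OO..OO..OO.
.OO..OO..OO..OO.
.OO..OO..OO..OO.
.OO..OO..OO..OO.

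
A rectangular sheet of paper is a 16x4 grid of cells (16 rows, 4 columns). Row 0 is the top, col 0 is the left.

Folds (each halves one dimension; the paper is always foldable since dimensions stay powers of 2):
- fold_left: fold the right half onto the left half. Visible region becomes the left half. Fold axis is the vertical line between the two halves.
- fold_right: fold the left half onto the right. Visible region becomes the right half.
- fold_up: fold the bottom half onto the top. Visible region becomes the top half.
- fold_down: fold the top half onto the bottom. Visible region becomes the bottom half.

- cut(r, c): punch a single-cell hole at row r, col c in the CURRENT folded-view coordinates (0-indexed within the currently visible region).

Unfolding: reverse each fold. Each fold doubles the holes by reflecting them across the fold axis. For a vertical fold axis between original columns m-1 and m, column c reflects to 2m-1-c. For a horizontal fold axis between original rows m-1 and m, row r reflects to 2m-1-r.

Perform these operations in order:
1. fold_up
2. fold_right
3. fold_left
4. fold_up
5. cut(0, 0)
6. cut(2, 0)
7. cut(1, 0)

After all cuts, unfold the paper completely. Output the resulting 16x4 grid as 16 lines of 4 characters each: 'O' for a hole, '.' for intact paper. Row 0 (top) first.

Answer: OOOO
OOOO
OOOO
....
....
OOOO
OOOO
OOOO
OOOO
OOOO
OOOO
....
....
OOOO
OOOO
OOOO

Derivation:
Op 1 fold_up: fold axis h@8; visible region now rows[0,8) x cols[0,4) = 8x4
Op 2 fold_right: fold axis v@2; visible region now rows[0,8) x cols[2,4) = 8x2
Op 3 fold_left: fold axis v@3; visible region now rows[0,8) x cols[2,3) = 8x1
Op 4 fold_up: fold axis h@4; visible region now rows[0,4) x cols[2,3) = 4x1
Op 5 cut(0, 0): punch at orig (0,2); cuts so far [(0, 2)]; region rows[0,4) x cols[2,3) = 4x1
Op 6 cut(2, 0): punch at orig (2,2); cuts so far [(0, 2), (2, 2)]; region rows[0,4) x cols[2,3) = 4x1
Op 7 cut(1, 0): punch at orig (1,2); cuts so far [(0, 2), (1, 2), (2, 2)]; region rows[0,4) x cols[2,3) = 4x1
Unfold 1 (reflect across h@4): 6 holes -> [(0, 2), (1, 2), (2, 2), (5, 2), (6, 2), (7, 2)]
Unfold 2 (reflect across v@3): 12 holes -> [(0, 2), (0, 3), (1, 2), (1, 3), (2, 2), (2, 3), (5, 2), (5, 3), (6, 2), (6, 3), (7, 2), (7, 3)]
Unfold 3 (reflect across v@2): 24 holes -> [(0, 0), (0, 1), (0, 2), (0, 3), (1, 0), (1, 1), (1, 2), (1, 3), (2, 0), (2, 1), (2, 2), (2, 3), (5, 0), (5, 1), (5, 2), (5, 3), (6, 0), (6, 1), (6, 2), (6, 3), (7, 0), (7, 1), (7, 2), (7, 3)]
Unfold 4 (reflect across h@8): 48 holes -> [(0, 0), (0, 1), (0, 2), (0, 3), (1, 0), (1, 1), (1, 2), (1, 3), (2, 0), (2, 1), (2, 2), (2, 3), (5, 0), (5, 1), (5, 2), (5, 3), (6, 0), (6, 1), (6, 2), (6, 3), (7, 0), (7, 1), (7, 2), (7, 3), (8, 0), (8, 1), (8, 2), (8, 3), (9, 0), (9, 1), (9, 2), (9, 3), (10, 0), (10, 1), (10, 2), (10, 3), (13, 0), (13, 1), (13, 2), (13, 3), (14, 0), (14, 1), (14, 2), (14, 3), (15, 0), (15, 1), (15, 2), (15, 3)]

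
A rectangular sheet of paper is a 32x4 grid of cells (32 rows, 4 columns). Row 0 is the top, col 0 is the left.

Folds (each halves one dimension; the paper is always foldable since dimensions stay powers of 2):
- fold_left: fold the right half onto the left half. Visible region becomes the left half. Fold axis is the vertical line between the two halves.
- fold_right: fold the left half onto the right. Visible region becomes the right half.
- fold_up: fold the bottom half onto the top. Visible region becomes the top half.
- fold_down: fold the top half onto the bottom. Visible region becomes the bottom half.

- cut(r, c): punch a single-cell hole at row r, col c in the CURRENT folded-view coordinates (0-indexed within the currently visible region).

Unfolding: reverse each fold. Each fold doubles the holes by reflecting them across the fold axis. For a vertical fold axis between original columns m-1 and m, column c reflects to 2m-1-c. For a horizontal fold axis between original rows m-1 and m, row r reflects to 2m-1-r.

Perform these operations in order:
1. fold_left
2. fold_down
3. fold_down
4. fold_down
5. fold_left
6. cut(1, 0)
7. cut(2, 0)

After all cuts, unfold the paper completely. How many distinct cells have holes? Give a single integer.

Op 1 fold_left: fold axis v@2; visible region now rows[0,32) x cols[0,2) = 32x2
Op 2 fold_down: fold axis h@16; visible region now rows[16,32) x cols[0,2) = 16x2
Op 3 fold_down: fold axis h@24; visible region now rows[24,32) x cols[0,2) = 8x2
Op 4 fold_down: fold axis h@28; visible region now rows[28,32) x cols[0,2) = 4x2
Op 5 fold_left: fold axis v@1; visible region now rows[28,32) x cols[0,1) = 4x1
Op 6 cut(1, 0): punch at orig (29,0); cuts so far [(29, 0)]; region rows[28,32) x cols[0,1) = 4x1
Op 7 cut(2, 0): punch at orig (30,0); cuts so far [(29, 0), (30, 0)]; region rows[28,32) x cols[0,1) = 4x1
Unfold 1 (reflect across v@1): 4 holes -> [(29, 0), (29, 1), (30, 0), (30, 1)]
Unfold 2 (reflect across h@28): 8 holes -> [(25, 0), (25, 1), (26, 0), (26, 1), (29, 0), (29, 1), (30, 0), (30, 1)]
Unfold 3 (reflect across h@24): 16 holes -> [(17, 0), (17, 1), (18, 0), (18, 1), (21, 0), (21, 1), (22, 0), (22, 1), (25, 0), (25, 1), (26, 0), (26, 1), (29, 0), (29, 1), (30, 0), (30, 1)]
Unfold 4 (reflect across h@16): 32 holes -> [(1, 0), (1, 1), (2, 0), (2, 1), (5, 0), (5, 1), (6, 0), (6, 1), (9, 0), (9, 1), (10, 0), (10, 1), (13, 0), (13, 1), (14, 0), (14, 1), (17, 0), (17, 1), (18, 0), (18, 1), (21, 0), (21, 1), (22, 0), (22, 1), (25, 0), (25, 1), (26, 0), (26, 1), (29, 0), (29, 1), (30, 0), (30, 1)]
Unfold 5 (reflect across v@2): 64 holes -> [(1, 0), (1, 1), (1, 2), (1, 3), (2, 0), (2, 1), (2, 2), (2, 3), (5, 0), (5, 1), (5, 2), (5, 3), (6, 0), (6, 1), (6, 2), (6, 3), (9, 0), (9, 1), (9, 2), (9, 3), (10, 0), (10, 1), (10, 2), (10, 3), (13, 0), (13, 1), (13, 2), (13, 3), (14, 0), (14, 1), (14, 2), (14, 3), (17, 0), (17, 1), (17, 2), (17, 3), (18, 0), (18, 1), (18, 2), (18, 3), (21, 0), (21, 1), (21, 2), (21, 3), (22, 0), (22, 1), (22, 2), (22, 3), (25, 0), (25, 1), (25, 2), (25, 3), (26, 0), (26, 1), (26, 2), (26, 3), (29, 0), (29, 1), (29, 2), (29, 3), (30, 0), (30, 1), (30, 2), (30, 3)]

Answer: 64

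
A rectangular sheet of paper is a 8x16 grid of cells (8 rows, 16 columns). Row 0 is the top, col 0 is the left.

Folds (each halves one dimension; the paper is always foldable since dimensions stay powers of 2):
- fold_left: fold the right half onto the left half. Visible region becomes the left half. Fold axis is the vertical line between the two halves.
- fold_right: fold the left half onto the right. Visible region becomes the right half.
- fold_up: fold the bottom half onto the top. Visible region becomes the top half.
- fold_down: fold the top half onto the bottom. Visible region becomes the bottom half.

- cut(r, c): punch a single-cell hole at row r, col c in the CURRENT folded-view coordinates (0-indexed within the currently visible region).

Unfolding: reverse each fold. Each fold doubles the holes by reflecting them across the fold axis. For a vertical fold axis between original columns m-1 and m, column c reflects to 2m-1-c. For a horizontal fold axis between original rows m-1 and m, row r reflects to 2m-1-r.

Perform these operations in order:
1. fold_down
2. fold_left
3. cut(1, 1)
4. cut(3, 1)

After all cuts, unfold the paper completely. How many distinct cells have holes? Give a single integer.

Answer: 8

Derivation:
Op 1 fold_down: fold axis h@4; visible region now rows[4,8) x cols[0,16) = 4x16
Op 2 fold_left: fold axis v@8; visible region now rows[4,8) x cols[0,8) = 4x8
Op 3 cut(1, 1): punch at orig (5,1); cuts so far [(5, 1)]; region rows[4,8) x cols[0,8) = 4x8
Op 4 cut(3, 1): punch at orig (7,1); cuts so far [(5, 1), (7, 1)]; region rows[4,8) x cols[0,8) = 4x8
Unfold 1 (reflect across v@8): 4 holes -> [(5, 1), (5, 14), (7, 1), (7, 14)]
Unfold 2 (reflect across h@4): 8 holes -> [(0, 1), (0, 14), (2, 1), (2, 14), (5, 1), (5, 14), (7, 1), (7, 14)]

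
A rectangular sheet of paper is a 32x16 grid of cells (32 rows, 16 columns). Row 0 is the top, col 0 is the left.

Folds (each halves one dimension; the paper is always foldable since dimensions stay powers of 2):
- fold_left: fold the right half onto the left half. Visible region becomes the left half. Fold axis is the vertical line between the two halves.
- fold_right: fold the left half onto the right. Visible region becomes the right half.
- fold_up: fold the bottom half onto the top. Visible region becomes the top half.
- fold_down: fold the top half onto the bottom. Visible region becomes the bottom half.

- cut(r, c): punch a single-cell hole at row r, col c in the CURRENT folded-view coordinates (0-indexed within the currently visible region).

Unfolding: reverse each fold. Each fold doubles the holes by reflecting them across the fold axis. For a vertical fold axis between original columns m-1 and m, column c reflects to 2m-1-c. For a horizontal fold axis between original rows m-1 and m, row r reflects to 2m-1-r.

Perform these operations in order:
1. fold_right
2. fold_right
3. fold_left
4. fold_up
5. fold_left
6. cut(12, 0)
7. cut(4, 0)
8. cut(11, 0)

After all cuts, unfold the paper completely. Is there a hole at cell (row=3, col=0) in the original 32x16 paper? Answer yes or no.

Answer: no

Derivation:
Op 1 fold_right: fold axis v@8; visible region now rows[0,32) x cols[8,16) = 32x8
Op 2 fold_right: fold axis v@12; visible region now rows[0,32) x cols[12,16) = 32x4
Op 3 fold_left: fold axis v@14; visible region now rows[0,32) x cols[12,14) = 32x2
Op 4 fold_up: fold axis h@16; visible region now rows[0,16) x cols[12,14) = 16x2
Op 5 fold_left: fold axis v@13; visible region now rows[0,16) x cols[12,13) = 16x1
Op 6 cut(12, 0): punch at orig (12,12); cuts so far [(12, 12)]; region rows[0,16) x cols[12,13) = 16x1
Op 7 cut(4, 0): punch at orig (4,12); cuts so far [(4, 12), (12, 12)]; region rows[0,16) x cols[12,13) = 16x1
Op 8 cut(11, 0): punch at orig (11,12); cuts so far [(4, 12), (11, 12), (12, 12)]; region rows[0,16) x cols[12,13) = 16x1
Unfold 1 (reflect across v@13): 6 holes -> [(4, 12), (4, 13), (11, 12), (11, 13), (12, 12), (12, 13)]
Unfold 2 (reflect across h@16): 12 holes -> [(4, 12), (4, 13), (11, 12), (11, 13), (12, 12), (12, 13), (19, 12), (19, 13), (20, 12), (20, 13), (27, 12), (27, 13)]
Unfold 3 (reflect across v@14): 24 holes -> [(4, 12), (4, 13), (4, 14), (4, 15), (11, 12), (11, 13), (11, 14), (11, 15), (12, 12), (12, 13), (12, 14), (12, 15), (19, 12), (19, 13), (19, 14), (19, 15), (20, 12), (20, 13), (20, 14), (20, 15), (27, 12), (27, 13), (27, 14), (27, 15)]
Unfold 4 (reflect across v@12): 48 holes -> [(4, 8), (4, 9), (4, 10), (4, 11), (4, 12), (4, 13), (4, 14), (4, 15), (11, 8), (11, 9), (11, 10), (11, 11), (11, 12), (11, 13), (11, 14), (11, 15), (12, 8), (12, 9), (12, 10), (12, 11), (12, 12), (12, 13), (12, 14), (12, 15), (19, 8), (19, 9), (19, 10), (19, 11), (19, 12), (19, 13), (19, 14), (19, 15), (20, 8), (20, 9), (20, 10), (20, 11), (20, 12), (20, 13), (20, 14), (20, 15), (27, 8), (27, 9), (27, 10), (27, 11), (27, 12), (27, 13), (27, 14), (27, 15)]
Unfold 5 (reflect across v@8): 96 holes -> [(4, 0), (4, 1), (4, 2), (4, 3), (4, 4), (4, 5), (4, 6), (4, 7), (4, 8), (4, 9), (4, 10), (4, 11), (4, 12), (4, 13), (4, 14), (4, 15), (11, 0), (11, 1), (11, 2), (11, 3), (11, 4), (11, 5), (11, 6), (11, 7), (11, 8), (11, 9), (11, 10), (11, 11), (11, 12), (11, 13), (11, 14), (11, 15), (12, 0), (12, 1), (12, 2), (12, 3), (12, 4), (12, 5), (12, 6), (12, 7), (12, 8), (12, 9), (12, 10), (12, 11), (12, 12), (12, 13), (12, 14), (12, 15), (19, 0), (19, 1), (19, 2), (19, 3), (19, 4), (19, 5), (19, 6), (19, 7), (19, 8), (19, 9), (19, 10), (19, 11), (19, 12), (19, 13), (19, 14), (19, 15), (20, 0), (20, 1), (20, 2), (20, 3), (20, 4), (20, 5), (20, 6), (20, 7), (20, 8), (20, 9), (20, 10), (20, 11), (20, 12), (20, 13), (20, 14), (20, 15), (27, 0), (27, 1), (27, 2), (27, 3), (27, 4), (27, 5), (27, 6), (27, 7), (27, 8), (27, 9), (27, 10), (27, 11), (27, 12), (27, 13), (27, 14), (27, 15)]
Holes: [(4, 0), (4, 1), (4, 2), (4, 3), (4, 4), (4, 5), (4, 6), (4, 7), (4, 8), (4, 9), (4, 10), (4, 11), (4, 12), (4, 13), (4, 14), (4, 15), (11, 0), (11, 1), (11, 2), (11, 3), (11, 4), (11, 5), (11, 6), (11, 7), (11, 8), (11, 9), (11, 10), (11, 11), (11, 12), (11, 13), (11, 14), (11, 15), (12, 0), (12, 1), (12, 2), (12, 3), (12, 4), (12, 5), (12, 6), (12, 7), (12, 8), (12, 9), (12, 10), (12, 11), (12, 12), (12, 13), (12, 14), (12, 15), (19, 0), (19, 1), (19, 2), (19, 3), (19, 4), (19, 5), (19, 6), (19, 7), (19, 8), (19, 9), (19, 10), (19, 11), (19, 12), (19, 13), (19, 14), (19, 15), (20, 0), (20, 1), (20, 2), (20, 3), (20, 4), (20, 5), (20, 6), (20, 7), (20, 8), (20, 9), (20, 10), (20, 11), (20, 12), (20, 13), (20, 14), (20, 15), (27, 0), (27, 1), (27, 2), (27, 3), (27, 4), (27, 5), (27, 6), (27, 7), (27, 8), (27, 9), (27, 10), (27, 11), (27, 12), (27, 13), (27, 14), (27, 15)]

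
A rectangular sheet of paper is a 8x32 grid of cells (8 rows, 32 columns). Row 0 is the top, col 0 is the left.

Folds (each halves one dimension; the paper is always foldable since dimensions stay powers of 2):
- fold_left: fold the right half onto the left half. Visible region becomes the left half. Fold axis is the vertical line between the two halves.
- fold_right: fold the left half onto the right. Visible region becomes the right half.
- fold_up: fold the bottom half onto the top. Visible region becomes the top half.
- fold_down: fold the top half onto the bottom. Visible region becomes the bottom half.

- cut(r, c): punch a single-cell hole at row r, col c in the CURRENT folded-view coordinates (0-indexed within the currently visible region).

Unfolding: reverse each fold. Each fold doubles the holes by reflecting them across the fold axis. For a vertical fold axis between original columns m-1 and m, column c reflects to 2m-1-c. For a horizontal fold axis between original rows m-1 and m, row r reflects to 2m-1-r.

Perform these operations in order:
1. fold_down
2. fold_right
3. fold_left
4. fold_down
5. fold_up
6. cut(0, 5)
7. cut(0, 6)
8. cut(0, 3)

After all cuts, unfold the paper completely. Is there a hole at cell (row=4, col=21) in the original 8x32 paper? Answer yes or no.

Answer: yes

Derivation:
Op 1 fold_down: fold axis h@4; visible region now rows[4,8) x cols[0,32) = 4x32
Op 2 fold_right: fold axis v@16; visible region now rows[4,8) x cols[16,32) = 4x16
Op 3 fold_left: fold axis v@24; visible region now rows[4,8) x cols[16,24) = 4x8
Op 4 fold_down: fold axis h@6; visible region now rows[6,8) x cols[16,24) = 2x8
Op 5 fold_up: fold axis h@7; visible region now rows[6,7) x cols[16,24) = 1x8
Op 6 cut(0, 5): punch at orig (6,21); cuts so far [(6, 21)]; region rows[6,7) x cols[16,24) = 1x8
Op 7 cut(0, 6): punch at orig (6,22); cuts so far [(6, 21), (6, 22)]; region rows[6,7) x cols[16,24) = 1x8
Op 8 cut(0, 3): punch at orig (6,19); cuts so far [(6, 19), (6, 21), (6, 22)]; region rows[6,7) x cols[16,24) = 1x8
Unfold 1 (reflect across h@7): 6 holes -> [(6, 19), (6, 21), (6, 22), (7, 19), (7, 21), (7, 22)]
Unfold 2 (reflect across h@6): 12 holes -> [(4, 19), (4, 21), (4, 22), (5, 19), (5, 21), (5, 22), (6, 19), (6, 21), (6, 22), (7, 19), (7, 21), (7, 22)]
Unfold 3 (reflect across v@24): 24 holes -> [(4, 19), (4, 21), (4, 22), (4, 25), (4, 26), (4, 28), (5, 19), (5, 21), (5, 22), (5, 25), (5, 26), (5, 28), (6, 19), (6, 21), (6, 22), (6, 25), (6, 26), (6, 28), (7, 19), (7, 21), (7, 22), (7, 25), (7, 26), (7, 28)]
Unfold 4 (reflect across v@16): 48 holes -> [(4, 3), (4, 5), (4, 6), (4, 9), (4, 10), (4, 12), (4, 19), (4, 21), (4, 22), (4, 25), (4, 26), (4, 28), (5, 3), (5, 5), (5, 6), (5, 9), (5, 10), (5, 12), (5, 19), (5, 21), (5, 22), (5, 25), (5, 26), (5, 28), (6, 3), (6, 5), (6, 6), (6, 9), (6, 10), (6, 12), (6, 19), (6, 21), (6, 22), (6, 25), (6, 26), (6, 28), (7, 3), (7, 5), (7, 6), (7, 9), (7, 10), (7, 12), (7, 19), (7, 21), (7, 22), (7, 25), (7, 26), (7, 28)]
Unfold 5 (reflect across h@4): 96 holes -> [(0, 3), (0, 5), (0, 6), (0, 9), (0, 10), (0, 12), (0, 19), (0, 21), (0, 22), (0, 25), (0, 26), (0, 28), (1, 3), (1, 5), (1, 6), (1, 9), (1, 10), (1, 12), (1, 19), (1, 21), (1, 22), (1, 25), (1, 26), (1, 28), (2, 3), (2, 5), (2, 6), (2, 9), (2, 10), (2, 12), (2, 19), (2, 21), (2, 22), (2, 25), (2, 26), (2, 28), (3, 3), (3, 5), (3, 6), (3, 9), (3, 10), (3, 12), (3, 19), (3, 21), (3, 22), (3, 25), (3, 26), (3, 28), (4, 3), (4, 5), (4, 6), (4, 9), (4, 10), (4, 12), (4, 19), (4, 21), (4, 22), (4, 25), (4, 26), (4, 28), (5, 3), (5, 5), (5, 6), (5, 9), (5, 10), (5, 12), (5, 19), (5, 21), (5, 22), (5, 25), (5, 26), (5, 28), (6, 3), (6, 5), (6, 6), (6, 9), (6, 10), (6, 12), (6, 19), (6, 21), (6, 22), (6, 25), (6, 26), (6, 28), (7, 3), (7, 5), (7, 6), (7, 9), (7, 10), (7, 12), (7, 19), (7, 21), (7, 22), (7, 25), (7, 26), (7, 28)]
Holes: [(0, 3), (0, 5), (0, 6), (0, 9), (0, 10), (0, 12), (0, 19), (0, 21), (0, 22), (0, 25), (0, 26), (0, 28), (1, 3), (1, 5), (1, 6), (1, 9), (1, 10), (1, 12), (1, 19), (1, 21), (1, 22), (1, 25), (1, 26), (1, 28), (2, 3), (2, 5), (2, 6), (2, 9), (2, 10), (2, 12), (2, 19), (2, 21), (2, 22), (2, 25), (2, 26), (2, 28), (3, 3), (3, 5), (3, 6), (3, 9), (3, 10), (3, 12), (3, 19), (3, 21), (3, 22), (3, 25), (3, 26), (3, 28), (4, 3), (4, 5), (4, 6), (4, 9), (4, 10), (4, 12), (4, 19), (4, 21), (4, 22), (4, 25), (4, 26), (4, 28), (5, 3), (5, 5), (5, 6), (5, 9), (5, 10), (5, 12), (5, 19), (5, 21), (5, 22), (5, 25), (5, 26), (5, 28), (6, 3), (6, 5), (6, 6), (6, 9), (6, 10), (6, 12), (6, 19), (6, 21), (6, 22), (6, 25), (6, 26), (6, 28), (7, 3), (7, 5), (7, 6), (7, 9), (7, 10), (7, 12), (7, 19), (7, 21), (7, 22), (7, 25), (7, 26), (7, 28)]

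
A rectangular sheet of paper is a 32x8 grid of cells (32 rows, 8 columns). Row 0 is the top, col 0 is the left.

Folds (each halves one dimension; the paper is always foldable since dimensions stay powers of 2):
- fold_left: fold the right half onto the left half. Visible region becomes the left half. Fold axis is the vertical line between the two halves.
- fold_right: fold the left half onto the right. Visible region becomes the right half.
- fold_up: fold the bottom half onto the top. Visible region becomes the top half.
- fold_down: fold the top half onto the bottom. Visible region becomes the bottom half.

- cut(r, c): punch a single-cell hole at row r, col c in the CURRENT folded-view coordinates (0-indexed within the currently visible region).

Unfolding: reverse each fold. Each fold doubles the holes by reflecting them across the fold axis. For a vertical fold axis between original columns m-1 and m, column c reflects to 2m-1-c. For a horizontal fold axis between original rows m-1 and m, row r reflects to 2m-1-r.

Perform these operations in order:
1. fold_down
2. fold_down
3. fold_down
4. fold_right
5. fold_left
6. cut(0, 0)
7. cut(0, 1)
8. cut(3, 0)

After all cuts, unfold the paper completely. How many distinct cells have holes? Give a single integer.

Answer: 96

Derivation:
Op 1 fold_down: fold axis h@16; visible region now rows[16,32) x cols[0,8) = 16x8
Op 2 fold_down: fold axis h@24; visible region now rows[24,32) x cols[0,8) = 8x8
Op 3 fold_down: fold axis h@28; visible region now rows[28,32) x cols[0,8) = 4x8
Op 4 fold_right: fold axis v@4; visible region now rows[28,32) x cols[4,8) = 4x4
Op 5 fold_left: fold axis v@6; visible region now rows[28,32) x cols[4,6) = 4x2
Op 6 cut(0, 0): punch at orig (28,4); cuts so far [(28, 4)]; region rows[28,32) x cols[4,6) = 4x2
Op 7 cut(0, 1): punch at orig (28,5); cuts so far [(28, 4), (28, 5)]; region rows[28,32) x cols[4,6) = 4x2
Op 8 cut(3, 0): punch at orig (31,4); cuts so far [(28, 4), (28, 5), (31, 4)]; region rows[28,32) x cols[4,6) = 4x2
Unfold 1 (reflect across v@6): 6 holes -> [(28, 4), (28, 5), (28, 6), (28, 7), (31, 4), (31, 7)]
Unfold 2 (reflect across v@4): 12 holes -> [(28, 0), (28, 1), (28, 2), (28, 3), (28, 4), (28, 5), (28, 6), (28, 7), (31, 0), (31, 3), (31, 4), (31, 7)]
Unfold 3 (reflect across h@28): 24 holes -> [(24, 0), (24, 3), (24, 4), (24, 7), (27, 0), (27, 1), (27, 2), (27, 3), (27, 4), (27, 5), (27, 6), (27, 7), (28, 0), (28, 1), (28, 2), (28, 3), (28, 4), (28, 5), (28, 6), (28, 7), (31, 0), (31, 3), (31, 4), (31, 7)]
Unfold 4 (reflect across h@24): 48 holes -> [(16, 0), (16, 3), (16, 4), (16, 7), (19, 0), (19, 1), (19, 2), (19, 3), (19, 4), (19, 5), (19, 6), (19, 7), (20, 0), (20, 1), (20, 2), (20, 3), (20, 4), (20, 5), (20, 6), (20, 7), (23, 0), (23, 3), (23, 4), (23, 7), (24, 0), (24, 3), (24, 4), (24, 7), (27, 0), (27, 1), (27, 2), (27, 3), (27, 4), (27, 5), (27, 6), (27, 7), (28, 0), (28, 1), (28, 2), (28, 3), (28, 4), (28, 5), (28, 6), (28, 7), (31, 0), (31, 3), (31, 4), (31, 7)]
Unfold 5 (reflect across h@16): 96 holes -> [(0, 0), (0, 3), (0, 4), (0, 7), (3, 0), (3, 1), (3, 2), (3, 3), (3, 4), (3, 5), (3, 6), (3, 7), (4, 0), (4, 1), (4, 2), (4, 3), (4, 4), (4, 5), (4, 6), (4, 7), (7, 0), (7, 3), (7, 4), (7, 7), (8, 0), (8, 3), (8, 4), (8, 7), (11, 0), (11, 1), (11, 2), (11, 3), (11, 4), (11, 5), (11, 6), (11, 7), (12, 0), (12, 1), (12, 2), (12, 3), (12, 4), (12, 5), (12, 6), (12, 7), (15, 0), (15, 3), (15, 4), (15, 7), (16, 0), (16, 3), (16, 4), (16, 7), (19, 0), (19, 1), (19, 2), (19, 3), (19, 4), (19, 5), (19, 6), (19, 7), (20, 0), (20, 1), (20, 2), (20, 3), (20, 4), (20, 5), (20, 6), (20, 7), (23, 0), (23, 3), (23, 4), (23, 7), (24, 0), (24, 3), (24, 4), (24, 7), (27, 0), (27, 1), (27, 2), (27, 3), (27, 4), (27, 5), (27, 6), (27, 7), (28, 0), (28, 1), (28, 2), (28, 3), (28, 4), (28, 5), (28, 6), (28, 7), (31, 0), (31, 3), (31, 4), (31, 7)]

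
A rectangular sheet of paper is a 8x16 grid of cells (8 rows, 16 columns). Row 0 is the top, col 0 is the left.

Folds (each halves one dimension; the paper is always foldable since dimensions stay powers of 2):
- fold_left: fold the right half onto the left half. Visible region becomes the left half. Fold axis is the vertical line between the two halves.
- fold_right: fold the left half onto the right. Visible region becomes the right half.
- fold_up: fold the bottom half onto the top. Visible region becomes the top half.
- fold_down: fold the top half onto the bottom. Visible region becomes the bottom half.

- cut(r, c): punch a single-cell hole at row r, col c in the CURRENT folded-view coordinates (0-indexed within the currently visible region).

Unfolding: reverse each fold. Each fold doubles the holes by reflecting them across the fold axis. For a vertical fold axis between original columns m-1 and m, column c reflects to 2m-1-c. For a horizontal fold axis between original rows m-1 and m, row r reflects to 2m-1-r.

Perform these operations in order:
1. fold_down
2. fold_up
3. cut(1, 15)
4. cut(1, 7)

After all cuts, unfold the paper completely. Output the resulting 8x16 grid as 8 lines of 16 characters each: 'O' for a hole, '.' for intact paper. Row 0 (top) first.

Answer: ................
.......O.......O
.......O.......O
................
................
.......O.......O
.......O.......O
................

Derivation:
Op 1 fold_down: fold axis h@4; visible region now rows[4,8) x cols[0,16) = 4x16
Op 2 fold_up: fold axis h@6; visible region now rows[4,6) x cols[0,16) = 2x16
Op 3 cut(1, 15): punch at orig (5,15); cuts so far [(5, 15)]; region rows[4,6) x cols[0,16) = 2x16
Op 4 cut(1, 7): punch at orig (5,7); cuts so far [(5, 7), (5, 15)]; region rows[4,6) x cols[0,16) = 2x16
Unfold 1 (reflect across h@6): 4 holes -> [(5, 7), (5, 15), (6, 7), (6, 15)]
Unfold 2 (reflect across h@4): 8 holes -> [(1, 7), (1, 15), (2, 7), (2, 15), (5, 7), (5, 15), (6, 7), (6, 15)]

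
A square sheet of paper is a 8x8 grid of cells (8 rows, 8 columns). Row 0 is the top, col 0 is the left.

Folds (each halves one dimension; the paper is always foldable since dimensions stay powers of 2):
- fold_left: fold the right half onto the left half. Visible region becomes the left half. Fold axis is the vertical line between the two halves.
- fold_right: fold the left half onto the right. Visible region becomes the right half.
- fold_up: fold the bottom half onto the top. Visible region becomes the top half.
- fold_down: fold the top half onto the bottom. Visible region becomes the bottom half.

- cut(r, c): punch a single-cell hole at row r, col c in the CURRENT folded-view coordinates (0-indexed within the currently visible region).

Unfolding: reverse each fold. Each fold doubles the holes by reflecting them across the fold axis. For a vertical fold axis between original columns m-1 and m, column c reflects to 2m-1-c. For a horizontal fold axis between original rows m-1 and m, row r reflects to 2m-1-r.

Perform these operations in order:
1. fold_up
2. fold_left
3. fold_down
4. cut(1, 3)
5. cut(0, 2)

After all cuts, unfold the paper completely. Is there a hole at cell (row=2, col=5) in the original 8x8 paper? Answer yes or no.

Answer: yes

Derivation:
Op 1 fold_up: fold axis h@4; visible region now rows[0,4) x cols[0,8) = 4x8
Op 2 fold_left: fold axis v@4; visible region now rows[0,4) x cols[0,4) = 4x4
Op 3 fold_down: fold axis h@2; visible region now rows[2,4) x cols[0,4) = 2x4
Op 4 cut(1, 3): punch at orig (3,3); cuts so far [(3, 3)]; region rows[2,4) x cols[0,4) = 2x4
Op 5 cut(0, 2): punch at orig (2,2); cuts so far [(2, 2), (3, 3)]; region rows[2,4) x cols[0,4) = 2x4
Unfold 1 (reflect across h@2): 4 holes -> [(0, 3), (1, 2), (2, 2), (3, 3)]
Unfold 2 (reflect across v@4): 8 holes -> [(0, 3), (0, 4), (1, 2), (1, 5), (2, 2), (2, 5), (3, 3), (3, 4)]
Unfold 3 (reflect across h@4): 16 holes -> [(0, 3), (0, 4), (1, 2), (1, 5), (2, 2), (2, 5), (3, 3), (3, 4), (4, 3), (4, 4), (5, 2), (5, 5), (6, 2), (6, 5), (7, 3), (7, 4)]
Holes: [(0, 3), (0, 4), (1, 2), (1, 5), (2, 2), (2, 5), (3, 3), (3, 4), (4, 3), (4, 4), (5, 2), (5, 5), (6, 2), (6, 5), (7, 3), (7, 4)]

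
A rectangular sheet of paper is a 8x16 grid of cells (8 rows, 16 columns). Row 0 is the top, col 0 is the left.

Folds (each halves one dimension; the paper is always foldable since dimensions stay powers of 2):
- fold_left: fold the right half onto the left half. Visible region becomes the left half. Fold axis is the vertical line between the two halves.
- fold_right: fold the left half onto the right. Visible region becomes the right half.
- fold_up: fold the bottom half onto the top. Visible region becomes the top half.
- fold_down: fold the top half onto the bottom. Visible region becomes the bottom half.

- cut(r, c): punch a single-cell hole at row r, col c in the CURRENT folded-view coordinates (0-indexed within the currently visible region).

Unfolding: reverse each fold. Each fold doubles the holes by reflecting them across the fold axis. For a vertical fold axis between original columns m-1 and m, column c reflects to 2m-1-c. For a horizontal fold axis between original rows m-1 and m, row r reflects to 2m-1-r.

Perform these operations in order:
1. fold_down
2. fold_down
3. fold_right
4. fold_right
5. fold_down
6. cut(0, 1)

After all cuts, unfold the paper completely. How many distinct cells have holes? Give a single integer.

Op 1 fold_down: fold axis h@4; visible region now rows[4,8) x cols[0,16) = 4x16
Op 2 fold_down: fold axis h@6; visible region now rows[6,8) x cols[0,16) = 2x16
Op 3 fold_right: fold axis v@8; visible region now rows[6,8) x cols[8,16) = 2x8
Op 4 fold_right: fold axis v@12; visible region now rows[6,8) x cols[12,16) = 2x4
Op 5 fold_down: fold axis h@7; visible region now rows[7,8) x cols[12,16) = 1x4
Op 6 cut(0, 1): punch at orig (7,13); cuts so far [(7, 13)]; region rows[7,8) x cols[12,16) = 1x4
Unfold 1 (reflect across h@7): 2 holes -> [(6, 13), (7, 13)]
Unfold 2 (reflect across v@12): 4 holes -> [(6, 10), (6, 13), (7, 10), (7, 13)]
Unfold 3 (reflect across v@8): 8 holes -> [(6, 2), (6, 5), (6, 10), (6, 13), (7, 2), (7, 5), (7, 10), (7, 13)]
Unfold 4 (reflect across h@6): 16 holes -> [(4, 2), (4, 5), (4, 10), (4, 13), (5, 2), (5, 5), (5, 10), (5, 13), (6, 2), (6, 5), (6, 10), (6, 13), (7, 2), (7, 5), (7, 10), (7, 13)]
Unfold 5 (reflect across h@4): 32 holes -> [(0, 2), (0, 5), (0, 10), (0, 13), (1, 2), (1, 5), (1, 10), (1, 13), (2, 2), (2, 5), (2, 10), (2, 13), (3, 2), (3, 5), (3, 10), (3, 13), (4, 2), (4, 5), (4, 10), (4, 13), (5, 2), (5, 5), (5, 10), (5, 13), (6, 2), (6, 5), (6, 10), (6, 13), (7, 2), (7, 5), (7, 10), (7, 13)]

Answer: 32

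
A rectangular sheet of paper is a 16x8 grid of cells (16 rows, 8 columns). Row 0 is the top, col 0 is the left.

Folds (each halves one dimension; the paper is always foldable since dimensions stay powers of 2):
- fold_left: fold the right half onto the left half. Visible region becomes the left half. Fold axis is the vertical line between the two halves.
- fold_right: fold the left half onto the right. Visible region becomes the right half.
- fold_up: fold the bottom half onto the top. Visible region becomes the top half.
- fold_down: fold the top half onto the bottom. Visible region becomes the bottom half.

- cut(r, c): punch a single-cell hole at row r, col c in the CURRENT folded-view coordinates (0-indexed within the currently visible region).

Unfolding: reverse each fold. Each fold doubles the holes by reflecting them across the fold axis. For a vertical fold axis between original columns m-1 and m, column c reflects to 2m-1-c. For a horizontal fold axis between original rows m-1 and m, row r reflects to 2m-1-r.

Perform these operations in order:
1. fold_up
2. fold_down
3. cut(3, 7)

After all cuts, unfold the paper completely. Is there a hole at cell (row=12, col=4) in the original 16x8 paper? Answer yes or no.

Answer: no

Derivation:
Op 1 fold_up: fold axis h@8; visible region now rows[0,8) x cols[0,8) = 8x8
Op 2 fold_down: fold axis h@4; visible region now rows[4,8) x cols[0,8) = 4x8
Op 3 cut(3, 7): punch at orig (7,7); cuts so far [(7, 7)]; region rows[4,8) x cols[0,8) = 4x8
Unfold 1 (reflect across h@4): 2 holes -> [(0, 7), (7, 7)]
Unfold 2 (reflect across h@8): 4 holes -> [(0, 7), (7, 7), (8, 7), (15, 7)]
Holes: [(0, 7), (7, 7), (8, 7), (15, 7)]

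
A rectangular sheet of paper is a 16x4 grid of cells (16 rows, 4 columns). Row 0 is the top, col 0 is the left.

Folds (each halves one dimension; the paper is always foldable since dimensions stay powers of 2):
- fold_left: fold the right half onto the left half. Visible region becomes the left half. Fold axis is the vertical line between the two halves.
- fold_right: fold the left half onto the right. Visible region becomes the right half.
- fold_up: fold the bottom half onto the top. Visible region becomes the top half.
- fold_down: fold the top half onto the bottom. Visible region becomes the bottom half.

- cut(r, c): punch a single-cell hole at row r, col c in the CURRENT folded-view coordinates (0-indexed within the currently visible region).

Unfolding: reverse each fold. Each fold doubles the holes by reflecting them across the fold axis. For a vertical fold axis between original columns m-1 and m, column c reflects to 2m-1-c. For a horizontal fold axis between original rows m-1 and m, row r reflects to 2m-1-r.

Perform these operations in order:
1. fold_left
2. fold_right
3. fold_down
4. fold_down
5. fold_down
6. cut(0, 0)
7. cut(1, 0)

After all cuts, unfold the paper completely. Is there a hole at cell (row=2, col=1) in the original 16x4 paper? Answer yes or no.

Op 1 fold_left: fold axis v@2; visible region now rows[0,16) x cols[0,2) = 16x2
Op 2 fold_right: fold axis v@1; visible region now rows[0,16) x cols[1,2) = 16x1
Op 3 fold_down: fold axis h@8; visible region now rows[8,16) x cols[1,2) = 8x1
Op 4 fold_down: fold axis h@12; visible region now rows[12,16) x cols[1,2) = 4x1
Op 5 fold_down: fold axis h@14; visible region now rows[14,16) x cols[1,2) = 2x1
Op 6 cut(0, 0): punch at orig (14,1); cuts so far [(14, 1)]; region rows[14,16) x cols[1,2) = 2x1
Op 7 cut(1, 0): punch at orig (15,1); cuts so far [(14, 1), (15, 1)]; region rows[14,16) x cols[1,2) = 2x1
Unfold 1 (reflect across h@14): 4 holes -> [(12, 1), (13, 1), (14, 1), (15, 1)]
Unfold 2 (reflect across h@12): 8 holes -> [(8, 1), (9, 1), (10, 1), (11, 1), (12, 1), (13, 1), (14, 1), (15, 1)]
Unfold 3 (reflect across h@8): 16 holes -> [(0, 1), (1, 1), (2, 1), (3, 1), (4, 1), (5, 1), (6, 1), (7, 1), (8, 1), (9, 1), (10, 1), (11, 1), (12, 1), (13, 1), (14, 1), (15, 1)]
Unfold 4 (reflect across v@1): 32 holes -> [(0, 0), (0, 1), (1, 0), (1, 1), (2, 0), (2, 1), (3, 0), (3, 1), (4, 0), (4, 1), (5, 0), (5, 1), (6, 0), (6, 1), (7, 0), (7, 1), (8, 0), (8, 1), (9, 0), (9, 1), (10, 0), (10, 1), (11, 0), (11, 1), (12, 0), (12, 1), (13, 0), (13, 1), (14, 0), (14, 1), (15, 0), (15, 1)]
Unfold 5 (reflect across v@2): 64 holes -> [(0, 0), (0, 1), (0, 2), (0, 3), (1, 0), (1, 1), (1, 2), (1, 3), (2, 0), (2, 1), (2, 2), (2, 3), (3, 0), (3, 1), (3, 2), (3, 3), (4, 0), (4, 1), (4, 2), (4, 3), (5, 0), (5, 1), (5, 2), (5, 3), (6, 0), (6, 1), (6, 2), (6, 3), (7, 0), (7, 1), (7, 2), (7, 3), (8, 0), (8, 1), (8, 2), (8, 3), (9, 0), (9, 1), (9, 2), (9, 3), (10, 0), (10, 1), (10, 2), (10, 3), (11, 0), (11, 1), (11, 2), (11, 3), (12, 0), (12, 1), (12, 2), (12, 3), (13, 0), (13, 1), (13, 2), (13, 3), (14, 0), (14, 1), (14, 2), (14, 3), (15, 0), (15, 1), (15, 2), (15, 3)]
Holes: [(0, 0), (0, 1), (0, 2), (0, 3), (1, 0), (1, 1), (1, 2), (1, 3), (2, 0), (2, 1), (2, 2), (2, 3), (3, 0), (3, 1), (3, 2), (3, 3), (4, 0), (4, 1), (4, 2), (4, 3), (5, 0), (5, 1), (5, 2), (5, 3), (6, 0), (6, 1), (6, 2), (6, 3), (7, 0), (7, 1), (7, 2), (7, 3), (8, 0), (8, 1), (8, 2), (8, 3), (9, 0), (9, 1), (9, 2), (9, 3), (10, 0), (10, 1), (10, 2), (10, 3), (11, 0), (11, 1), (11, 2), (11, 3), (12, 0), (12, 1), (12, 2), (12, 3), (13, 0), (13, 1), (13, 2), (13, 3), (14, 0), (14, 1), (14, 2), (14, 3), (15, 0), (15, 1), (15, 2), (15, 3)]

Answer: yes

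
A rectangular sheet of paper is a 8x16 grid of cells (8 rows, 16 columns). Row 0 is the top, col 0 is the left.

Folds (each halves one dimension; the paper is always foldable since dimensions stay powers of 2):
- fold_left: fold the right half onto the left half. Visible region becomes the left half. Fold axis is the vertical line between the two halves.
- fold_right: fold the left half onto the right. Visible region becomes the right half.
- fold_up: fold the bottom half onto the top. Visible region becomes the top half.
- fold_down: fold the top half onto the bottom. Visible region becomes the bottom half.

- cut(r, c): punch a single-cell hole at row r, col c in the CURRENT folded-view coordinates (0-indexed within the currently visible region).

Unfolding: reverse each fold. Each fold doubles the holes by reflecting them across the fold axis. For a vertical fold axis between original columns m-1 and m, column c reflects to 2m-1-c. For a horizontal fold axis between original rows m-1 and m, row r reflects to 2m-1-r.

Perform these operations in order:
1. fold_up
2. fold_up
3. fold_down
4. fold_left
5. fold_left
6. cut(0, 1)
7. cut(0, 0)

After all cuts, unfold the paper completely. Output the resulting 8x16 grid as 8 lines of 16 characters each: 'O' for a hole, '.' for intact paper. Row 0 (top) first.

Answer: OO....OOOO....OO
OO....OOOO....OO
OO....OOOO....OO
OO....OOOO....OO
OO....OOOO....OO
OO....OOOO....OO
OO....OOOO....OO
OO....OOOO....OO

Derivation:
Op 1 fold_up: fold axis h@4; visible region now rows[0,4) x cols[0,16) = 4x16
Op 2 fold_up: fold axis h@2; visible region now rows[0,2) x cols[0,16) = 2x16
Op 3 fold_down: fold axis h@1; visible region now rows[1,2) x cols[0,16) = 1x16
Op 4 fold_left: fold axis v@8; visible region now rows[1,2) x cols[0,8) = 1x8
Op 5 fold_left: fold axis v@4; visible region now rows[1,2) x cols[0,4) = 1x4
Op 6 cut(0, 1): punch at orig (1,1); cuts so far [(1, 1)]; region rows[1,2) x cols[0,4) = 1x4
Op 7 cut(0, 0): punch at orig (1,0); cuts so far [(1, 0), (1, 1)]; region rows[1,2) x cols[0,4) = 1x4
Unfold 1 (reflect across v@4): 4 holes -> [(1, 0), (1, 1), (1, 6), (1, 7)]
Unfold 2 (reflect across v@8): 8 holes -> [(1, 0), (1, 1), (1, 6), (1, 7), (1, 8), (1, 9), (1, 14), (1, 15)]
Unfold 3 (reflect across h@1): 16 holes -> [(0, 0), (0, 1), (0, 6), (0, 7), (0, 8), (0, 9), (0, 14), (0, 15), (1, 0), (1, 1), (1, 6), (1, 7), (1, 8), (1, 9), (1, 14), (1, 15)]
Unfold 4 (reflect across h@2): 32 holes -> [(0, 0), (0, 1), (0, 6), (0, 7), (0, 8), (0, 9), (0, 14), (0, 15), (1, 0), (1, 1), (1, 6), (1, 7), (1, 8), (1, 9), (1, 14), (1, 15), (2, 0), (2, 1), (2, 6), (2, 7), (2, 8), (2, 9), (2, 14), (2, 15), (3, 0), (3, 1), (3, 6), (3, 7), (3, 8), (3, 9), (3, 14), (3, 15)]
Unfold 5 (reflect across h@4): 64 holes -> [(0, 0), (0, 1), (0, 6), (0, 7), (0, 8), (0, 9), (0, 14), (0, 15), (1, 0), (1, 1), (1, 6), (1, 7), (1, 8), (1, 9), (1, 14), (1, 15), (2, 0), (2, 1), (2, 6), (2, 7), (2, 8), (2, 9), (2, 14), (2, 15), (3, 0), (3, 1), (3, 6), (3, 7), (3, 8), (3, 9), (3, 14), (3, 15), (4, 0), (4, 1), (4, 6), (4, 7), (4, 8), (4, 9), (4, 14), (4, 15), (5, 0), (5, 1), (5, 6), (5, 7), (5, 8), (5, 9), (5, 14), (5, 15), (6, 0), (6, 1), (6, 6), (6, 7), (6, 8), (6, 9), (6, 14), (6, 15), (7, 0), (7, 1), (7, 6), (7, 7), (7, 8), (7, 9), (7, 14), (7, 15)]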